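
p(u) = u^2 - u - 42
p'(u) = 2*u - 1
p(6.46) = -6.73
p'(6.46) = 11.92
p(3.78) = -31.49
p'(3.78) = 6.56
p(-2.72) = -31.88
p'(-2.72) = -6.44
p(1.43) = -41.39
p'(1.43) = 1.86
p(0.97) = -42.03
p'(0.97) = 0.94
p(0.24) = -42.18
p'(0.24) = -0.52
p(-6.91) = 12.66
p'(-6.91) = -14.82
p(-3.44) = -26.73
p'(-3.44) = -7.88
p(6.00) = -12.00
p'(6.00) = 11.00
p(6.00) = -12.00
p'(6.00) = 11.00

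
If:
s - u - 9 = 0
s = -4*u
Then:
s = 36/5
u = -9/5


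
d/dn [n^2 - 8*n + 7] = 2*n - 8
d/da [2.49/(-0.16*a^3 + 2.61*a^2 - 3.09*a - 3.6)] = (1.1952*a^2 - 12.9978*a + 7.6941)/(0.16*a^3 - 2.61*a^2 + 3.09*a + 3.6)^2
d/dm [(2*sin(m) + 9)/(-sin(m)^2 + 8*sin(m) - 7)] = 2*(sin(m)^2 + 9*sin(m) - 43)*cos(m)/(sin(m)^2 - 8*sin(m) + 7)^2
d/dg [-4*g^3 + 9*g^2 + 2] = 6*g*(3 - 2*g)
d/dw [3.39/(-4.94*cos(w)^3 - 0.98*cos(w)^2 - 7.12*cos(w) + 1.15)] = (50.2398*sin(w)^2 - 6.6444*cos(w) - 74.3766)*sin(w)/(4.94*cos(w)^3 + 0.98*cos(w)^2 + 7.12*cos(w) - 1.15)^2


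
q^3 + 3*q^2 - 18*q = q*(q - 3)*(q + 6)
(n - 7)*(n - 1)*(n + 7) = n^3 - n^2 - 49*n + 49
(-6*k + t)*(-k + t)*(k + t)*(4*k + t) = 24*k^4 + 2*k^3*t - 25*k^2*t^2 - 2*k*t^3 + t^4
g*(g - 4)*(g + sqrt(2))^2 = g^4 - 4*g^3 + 2*sqrt(2)*g^3 - 8*sqrt(2)*g^2 + 2*g^2 - 8*g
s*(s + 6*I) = s^2 + 6*I*s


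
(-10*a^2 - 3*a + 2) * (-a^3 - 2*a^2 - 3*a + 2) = 10*a^5 + 23*a^4 + 34*a^3 - 15*a^2 - 12*a + 4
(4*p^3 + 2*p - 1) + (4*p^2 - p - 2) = 4*p^3 + 4*p^2 + p - 3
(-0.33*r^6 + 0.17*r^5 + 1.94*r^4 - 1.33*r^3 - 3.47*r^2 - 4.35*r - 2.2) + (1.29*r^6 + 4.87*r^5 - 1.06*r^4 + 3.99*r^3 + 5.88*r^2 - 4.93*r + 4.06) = 0.96*r^6 + 5.04*r^5 + 0.88*r^4 + 2.66*r^3 + 2.41*r^2 - 9.28*r + 1.86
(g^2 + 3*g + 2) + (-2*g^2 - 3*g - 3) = -g^2 - 1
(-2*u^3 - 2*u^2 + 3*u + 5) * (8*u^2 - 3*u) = -16*u^5 - 10*u^4 + 30*u^3 + 31*u^2 - 15*u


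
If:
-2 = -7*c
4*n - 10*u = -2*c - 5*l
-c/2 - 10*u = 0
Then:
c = 2/7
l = -4*n/5 - 1/7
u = -1/70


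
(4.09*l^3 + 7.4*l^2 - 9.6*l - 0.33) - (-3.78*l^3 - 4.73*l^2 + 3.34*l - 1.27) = 7.87*l^3 + 12.13*l^2 - 12.94*l + 0.94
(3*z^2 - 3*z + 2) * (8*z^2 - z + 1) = 24*z^4 - 27*z^3 + 22*z^2 - 5*z + 2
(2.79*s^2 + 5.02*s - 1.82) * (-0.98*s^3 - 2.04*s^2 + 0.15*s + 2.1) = -2.7342*s^5 - 10.6112*s^4 - 8.0387*s^3 + 10.3248*s^2 + 10.269*s - 3.822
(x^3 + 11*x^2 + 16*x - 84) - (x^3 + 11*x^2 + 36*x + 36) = -20*x - 120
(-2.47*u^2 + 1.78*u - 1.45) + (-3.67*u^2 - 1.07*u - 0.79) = -6.14*u^2 + 0.71*u - 2.24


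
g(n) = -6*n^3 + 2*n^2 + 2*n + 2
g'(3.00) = -148.00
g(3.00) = -136.00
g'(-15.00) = -4108.00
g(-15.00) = 20672.00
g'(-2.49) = -119.56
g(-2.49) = 102.05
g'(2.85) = -132.80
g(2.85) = -114.95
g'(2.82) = -129.86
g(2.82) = -111.01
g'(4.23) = -303.15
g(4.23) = -407.88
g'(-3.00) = -172.00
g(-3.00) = 176.00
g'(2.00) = -62.00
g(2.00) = -34.00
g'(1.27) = -21.95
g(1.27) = -4.52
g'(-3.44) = -224.76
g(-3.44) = 263.03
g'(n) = -18*n^2 + 4*n + 2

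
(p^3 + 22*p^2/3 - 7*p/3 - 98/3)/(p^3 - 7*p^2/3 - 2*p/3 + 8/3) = (3*p^2 + 28*p + 49)/(3*p^2 - p - 4)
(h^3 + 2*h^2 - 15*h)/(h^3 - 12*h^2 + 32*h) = (h^2 + 2*h - 15)/(h^2 - 12*h + 32)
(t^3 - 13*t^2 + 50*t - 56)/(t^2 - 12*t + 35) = (t^2 - 6*t + 8)/(t - 5)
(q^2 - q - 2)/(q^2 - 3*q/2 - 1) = 2*(q + 1)/(2*q + 1)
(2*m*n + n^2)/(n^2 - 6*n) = (2*m + n)/(n - 6)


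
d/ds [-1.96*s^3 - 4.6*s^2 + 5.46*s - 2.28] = -5.88*s^2 - 9.2*s + 5.46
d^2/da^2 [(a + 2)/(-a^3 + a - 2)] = 2*(-(a + 2)*(3*a^2 - 1)^2 + (3*a^2 + 3*a*(a + 2) - 1)*(a^3 - a + 2))/(a^3 - a + 2)^3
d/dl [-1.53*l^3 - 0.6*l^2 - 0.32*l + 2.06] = -4.59*l^2 - 1.2*l - 0.32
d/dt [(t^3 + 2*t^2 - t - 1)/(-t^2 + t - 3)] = (-t^4 + 2*t^3 - 8*t^2 - 14*t + 4)/(t^4 - 2*t^3 + 7*t^2 - 6*t + 9)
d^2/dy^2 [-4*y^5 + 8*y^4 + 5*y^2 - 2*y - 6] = -80*y^3 + 96*y^2 + 10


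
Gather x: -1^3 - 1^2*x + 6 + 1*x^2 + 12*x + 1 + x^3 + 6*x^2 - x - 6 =x^3 + 7*x^2 + 10*x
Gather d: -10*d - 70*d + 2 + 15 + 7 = 24 - 80*d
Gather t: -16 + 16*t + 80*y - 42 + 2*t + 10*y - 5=18*t + 90*y - 63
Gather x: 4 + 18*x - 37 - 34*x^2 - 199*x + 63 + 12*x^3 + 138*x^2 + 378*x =12*x^3 + 104*x^2 + 197*x + 30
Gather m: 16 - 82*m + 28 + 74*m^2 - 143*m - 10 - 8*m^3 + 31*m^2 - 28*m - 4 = -8*m^3 + 105*m^2 - 253*m + 30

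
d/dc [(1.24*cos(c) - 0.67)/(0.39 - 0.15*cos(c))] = -0.3831*sin(c)/(0.15*cos(c) - 0.39)^2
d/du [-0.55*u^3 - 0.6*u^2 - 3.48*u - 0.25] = -1.65*u^2 - 1.2*u - 3.48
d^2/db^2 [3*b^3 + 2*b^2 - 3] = 18*b + 4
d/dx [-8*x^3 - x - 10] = -24*x^2 - 1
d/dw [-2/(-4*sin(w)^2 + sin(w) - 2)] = 2*(1 - 8*sin(w))*cos(w)/(4*sin(w)^2 - sin(w) + 2)^2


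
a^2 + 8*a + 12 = (a + 2)*(a + 6)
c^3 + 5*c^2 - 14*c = c*(c - 2)*(c + 7)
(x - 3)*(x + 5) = x^2 + 2*x - 15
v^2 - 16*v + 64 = (v - 8)^2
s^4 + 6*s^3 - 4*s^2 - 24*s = s*(s - 2)*(s + 2)*(s + 6)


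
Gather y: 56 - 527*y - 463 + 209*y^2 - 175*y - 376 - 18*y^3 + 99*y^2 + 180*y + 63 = -18*y^3 + 308*y^2 - 522*y - 720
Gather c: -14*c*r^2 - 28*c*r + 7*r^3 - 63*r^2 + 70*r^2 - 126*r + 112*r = c*(-14*r^2 - 28*r) + 7*r^3 + 7*r^2 - 14*r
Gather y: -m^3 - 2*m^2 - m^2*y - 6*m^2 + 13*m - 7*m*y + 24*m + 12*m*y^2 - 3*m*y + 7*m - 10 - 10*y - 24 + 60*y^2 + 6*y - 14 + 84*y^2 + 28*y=-m^3 - 8*m^2 + 44*m + y^2*(12*m + 144) + y*(-m^2 - 10*m + 24) - 48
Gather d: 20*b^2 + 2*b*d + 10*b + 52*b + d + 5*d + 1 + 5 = 20*b^2 + 62*b + d*(2*b + 6) + 6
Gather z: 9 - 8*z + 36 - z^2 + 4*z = -z^2 - 4*z + 45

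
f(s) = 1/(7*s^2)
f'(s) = -2/(7*s^3)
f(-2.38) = 0.03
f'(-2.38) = 0.02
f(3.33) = 0.01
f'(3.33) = -0.01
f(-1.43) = 0.07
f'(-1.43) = 0.10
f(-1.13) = 0.11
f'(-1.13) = 0.20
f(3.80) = 0.01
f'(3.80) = -0.01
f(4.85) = 0.01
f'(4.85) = -0.00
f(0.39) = 0.94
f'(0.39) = -4.82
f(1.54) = 0.06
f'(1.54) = -0.08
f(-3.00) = 0.02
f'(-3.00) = 0.01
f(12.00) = 0.00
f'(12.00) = 0.00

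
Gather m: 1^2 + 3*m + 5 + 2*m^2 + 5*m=2*m^2 + 8*m + 6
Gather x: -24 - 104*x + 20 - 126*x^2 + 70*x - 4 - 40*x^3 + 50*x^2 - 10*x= -40*x^3 - 76*x^2 - 44*x - 8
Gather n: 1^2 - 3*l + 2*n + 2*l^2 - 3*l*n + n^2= 2*l^2 - 3*l + n^2 + n*(2 - 3*l) + 1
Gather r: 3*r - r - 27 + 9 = 2*r - 18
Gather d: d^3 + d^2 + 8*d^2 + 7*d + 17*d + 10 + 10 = d^3 + 9*d^2 + 24*d + 20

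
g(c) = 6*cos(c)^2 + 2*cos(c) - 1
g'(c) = -12*sin(c)*cos(c) - 2*sin(c)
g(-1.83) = -1.12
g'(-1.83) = -1.04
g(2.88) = 2.67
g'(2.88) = 2.48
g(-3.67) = 1.75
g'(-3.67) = 4.22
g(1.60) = -1.05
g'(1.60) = -1.65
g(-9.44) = 3.00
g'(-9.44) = 0.15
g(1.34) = -0.23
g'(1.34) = -4.62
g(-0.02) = 7.00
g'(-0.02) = 0.28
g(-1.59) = -1.04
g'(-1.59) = 1.77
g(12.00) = 4.96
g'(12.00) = 6.51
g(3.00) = 2.90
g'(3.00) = 1.39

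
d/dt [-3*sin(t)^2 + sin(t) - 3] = (1 - 6*sin(t))*cos(t)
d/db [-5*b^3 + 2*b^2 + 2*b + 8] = -15*b^2 + 4*b + 2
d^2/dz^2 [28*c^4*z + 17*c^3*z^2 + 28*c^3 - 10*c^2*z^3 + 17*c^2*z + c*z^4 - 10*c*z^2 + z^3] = 34*c^3 - 60*c^2*z + 12*c*z^2 - 20*c + 6*z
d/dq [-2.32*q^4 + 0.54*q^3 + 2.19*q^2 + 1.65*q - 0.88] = -9.28*q^3 + 1.62*q^2 + 4.38*q + 1.65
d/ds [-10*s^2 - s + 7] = -20*s - 1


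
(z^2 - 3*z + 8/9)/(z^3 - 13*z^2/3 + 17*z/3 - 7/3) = (9*z^2 - 27*z + 8)/(3*(3*z^3 - 13*z^2 + 17*z - 7))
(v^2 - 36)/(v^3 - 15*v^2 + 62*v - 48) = (v + 6)/(v^2 - 9*v + 8)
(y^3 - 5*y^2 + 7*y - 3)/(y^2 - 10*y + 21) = (y^2 - 2*y + 1)/(y - 7)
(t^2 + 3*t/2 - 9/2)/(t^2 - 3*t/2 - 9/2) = (-2*t^2 - 3*t + 9)/(-2*t^2 + 3*t + 9)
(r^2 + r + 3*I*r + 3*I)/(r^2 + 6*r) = (r^2 + r + 3*I*r + 3*I)/(r*(r + 6))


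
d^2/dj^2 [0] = 0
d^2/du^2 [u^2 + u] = 2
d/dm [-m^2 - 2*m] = -2*m - 2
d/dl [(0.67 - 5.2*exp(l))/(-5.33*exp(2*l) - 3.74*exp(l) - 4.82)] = (-27.716*exp(2*l) + 7.1422*exp(l) + 27.5698)*exp(l)/(28.4089*exp(4*l) + 39.8684*exp(3*l) + 65.3688*exp(2*l) + 36.0536*exp(l) + 23.2324)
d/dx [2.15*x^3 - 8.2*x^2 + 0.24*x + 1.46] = 6.45*x^2 - 16.4*x + 0.24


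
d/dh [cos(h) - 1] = -sin(h)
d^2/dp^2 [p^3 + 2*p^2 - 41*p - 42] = 6*p + 4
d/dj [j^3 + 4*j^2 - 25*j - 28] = 3*j^2 + 8*j - 25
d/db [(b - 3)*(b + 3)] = 2*b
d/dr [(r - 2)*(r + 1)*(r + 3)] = 3*r^2 + 4*r - 5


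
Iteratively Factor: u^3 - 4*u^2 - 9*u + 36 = (u + 3)*(u^2 - 7*u + 12) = (u - 3)*(u + 3)*(u - 4)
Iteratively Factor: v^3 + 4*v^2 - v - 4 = (v + 4)*(v^2 - 1) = (v - 1)*(v + 4)*(v + 1)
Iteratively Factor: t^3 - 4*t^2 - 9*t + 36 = (t - 3)*(t^2 - t - 12) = (t - 4)*(t - 3)*(t + 3)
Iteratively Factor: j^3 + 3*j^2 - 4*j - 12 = (j + 2)*(j^2 + j - 6) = (j + 2)*(j + 3)*(j - 2)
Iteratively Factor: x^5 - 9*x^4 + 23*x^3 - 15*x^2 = (x - 5)*(x^4 - 4*x^3 + 3*x^2) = (x - 5)*(x - 1)*(x^3 - 3*x^2) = x*(x - 5)*(x - 1)*(x^2 - 3*x) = x*(x - 5)*(x - 3)*(x - 1)*(x)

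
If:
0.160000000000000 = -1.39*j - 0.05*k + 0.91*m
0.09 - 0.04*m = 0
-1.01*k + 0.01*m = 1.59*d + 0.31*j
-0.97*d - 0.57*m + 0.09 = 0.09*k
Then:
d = -1.40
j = 1.29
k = 1.83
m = 2.25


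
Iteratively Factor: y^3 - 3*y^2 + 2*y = (y - 1)*(y^2 - 2*y) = (y - 2)*(y - 1)*(y)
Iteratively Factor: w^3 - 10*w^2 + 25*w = (w - 5)*(w^2 - 5*w) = (w - 5)^2*(w)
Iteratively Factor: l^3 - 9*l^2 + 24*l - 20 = (l - 5)*(l^2 - 4*l + 4) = (l - 5)*(l - 2)*(l - 2)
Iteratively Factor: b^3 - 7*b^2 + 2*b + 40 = (b + 2)*(b^2 - 9*b + 20) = (b - 4)*(b + 2)*(b - 5)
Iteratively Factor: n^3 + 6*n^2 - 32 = (n + 4)*(n^2 + 2*n - 8) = (n + 4)^2*(n - 2)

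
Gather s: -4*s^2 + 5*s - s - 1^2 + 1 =-4*s^2 + 4*s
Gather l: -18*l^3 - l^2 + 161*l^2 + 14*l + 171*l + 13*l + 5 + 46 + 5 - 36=-18*l^3 + 160*l^2 + 198*l + 20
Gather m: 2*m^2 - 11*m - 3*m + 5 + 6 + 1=2*m^2 - 14*m + 12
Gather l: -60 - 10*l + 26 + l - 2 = -9*l - 36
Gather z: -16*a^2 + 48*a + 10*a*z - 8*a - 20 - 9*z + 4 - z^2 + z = -16*a^2 + 40*a - z^2 + z*(10*a - 8) - 16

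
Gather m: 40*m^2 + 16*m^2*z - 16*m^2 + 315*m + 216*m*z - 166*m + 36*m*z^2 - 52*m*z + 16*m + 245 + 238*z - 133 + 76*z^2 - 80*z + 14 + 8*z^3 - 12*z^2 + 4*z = m^2*(16*z + 24) + m*(36*z^2 + 164*z + 165) + 8*z^3 + 64*z^2 + 162*z + 126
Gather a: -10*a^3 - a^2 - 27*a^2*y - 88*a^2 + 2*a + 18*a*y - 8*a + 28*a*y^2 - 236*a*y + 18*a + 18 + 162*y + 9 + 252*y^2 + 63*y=-10*a^3 + a^2*(-27*y - 89) + a*(28*y^2 - 218*y + 12) + 252*y^2 + 225*y + 27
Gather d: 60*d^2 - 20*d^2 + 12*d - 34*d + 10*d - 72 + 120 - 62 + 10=40*d^2 - 12*d - 4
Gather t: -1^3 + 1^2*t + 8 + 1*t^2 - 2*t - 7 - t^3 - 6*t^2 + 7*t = -t^3 - 5*t^2 + 6*t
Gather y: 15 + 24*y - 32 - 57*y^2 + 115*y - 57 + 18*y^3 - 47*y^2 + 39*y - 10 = 18*y^3 - 104*y^2 + 178*y - 84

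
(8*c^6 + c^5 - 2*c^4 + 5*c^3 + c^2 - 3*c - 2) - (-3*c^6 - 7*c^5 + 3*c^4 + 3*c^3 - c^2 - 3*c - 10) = 11*c^6 + 8*c^5 - 5*c^4 + 2*c^3 + 2*c^2 + 8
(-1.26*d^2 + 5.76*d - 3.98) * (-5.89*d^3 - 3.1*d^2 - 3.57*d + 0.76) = 7.4214*d^5 - 30.0204*d^4 + 10.0844*d^3 - 9.1828*d^2 + 18.5862*d - 3.0248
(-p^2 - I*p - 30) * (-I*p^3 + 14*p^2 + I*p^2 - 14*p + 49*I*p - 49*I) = I*p^5 - 15*p^4 - I*p^4 + 15*p^3 - 33*I*p^3 - 371*p^2 + 33*I*p^2 + 371*p - 1470*I*p + 1470*I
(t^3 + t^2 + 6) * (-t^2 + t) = -t^5 + t^3 - 6*t^2 + 6*t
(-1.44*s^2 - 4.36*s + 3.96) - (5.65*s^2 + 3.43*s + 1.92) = -7.09*s^2 - 7.79*s + 2.04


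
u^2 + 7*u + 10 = (u + 2)*(u + 5)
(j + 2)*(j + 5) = j^2 + 7*j + 10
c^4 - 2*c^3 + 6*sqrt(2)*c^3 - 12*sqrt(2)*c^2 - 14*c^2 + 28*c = c*(c - 2)*(c - sqrt(2))*(c + 7*sqrt(2))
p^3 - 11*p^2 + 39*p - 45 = (p - 5)*(p - 3)^2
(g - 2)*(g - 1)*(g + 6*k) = g^3 + 6*g^2*k - 3*g^2 - 18*g*k + 2*g + 12*k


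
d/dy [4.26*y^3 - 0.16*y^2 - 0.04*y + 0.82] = 12.78*y^2 - 0.32*y - 0.04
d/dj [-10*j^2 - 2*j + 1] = -20*j - 2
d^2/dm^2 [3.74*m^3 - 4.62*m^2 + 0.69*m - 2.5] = 22.44*m - 9.24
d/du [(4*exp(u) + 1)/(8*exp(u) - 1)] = -12*exp(u)/(8*exp(u) - 1)^2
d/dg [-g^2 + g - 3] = 1 - 2*g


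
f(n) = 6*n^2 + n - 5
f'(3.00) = 37.00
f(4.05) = 97.46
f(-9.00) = 472.00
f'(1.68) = 21.16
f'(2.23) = 27.76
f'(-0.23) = -1.76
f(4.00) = 95.00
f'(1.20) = 15.40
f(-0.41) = -4.40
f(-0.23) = -4.91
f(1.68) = 13.61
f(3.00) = 52.00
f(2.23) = 27.07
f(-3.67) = 72.14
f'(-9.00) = -107.00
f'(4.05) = 49.60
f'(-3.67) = -43.04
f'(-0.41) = -3.92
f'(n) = 12*n + 1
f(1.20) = 4.84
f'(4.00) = 49.00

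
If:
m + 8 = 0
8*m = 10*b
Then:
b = -32/5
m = -8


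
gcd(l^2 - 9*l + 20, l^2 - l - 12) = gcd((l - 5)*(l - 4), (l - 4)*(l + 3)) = l - 4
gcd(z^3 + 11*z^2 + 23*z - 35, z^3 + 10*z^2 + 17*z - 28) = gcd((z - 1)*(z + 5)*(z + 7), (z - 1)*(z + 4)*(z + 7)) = z^2 + 6*z - 7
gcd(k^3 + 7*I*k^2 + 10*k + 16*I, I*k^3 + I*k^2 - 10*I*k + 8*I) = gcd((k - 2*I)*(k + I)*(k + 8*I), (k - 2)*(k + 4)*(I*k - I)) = 1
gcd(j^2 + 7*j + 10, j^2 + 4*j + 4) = j + 2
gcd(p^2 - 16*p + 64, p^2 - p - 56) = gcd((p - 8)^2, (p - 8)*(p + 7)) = p - 8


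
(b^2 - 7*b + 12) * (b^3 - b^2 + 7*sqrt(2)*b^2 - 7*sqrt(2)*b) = b^5 - 8*b^4 + 7*sqrt(2)*b^4 - 56*sqrt(2)*b^3 + 19*b^3 - 12*b^2 + 133*sqrt(2)*b^2 - 84*sqrt(2)*b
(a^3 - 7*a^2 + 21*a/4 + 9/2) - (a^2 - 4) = a^3 - 8*a^2 + 21*a/4 + 17/2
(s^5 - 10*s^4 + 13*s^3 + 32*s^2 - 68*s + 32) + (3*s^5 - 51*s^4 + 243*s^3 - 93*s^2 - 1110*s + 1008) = 4*s^5 - 61*s^4 + 256*s^3 - 61*s^2 - 1178*s + 1040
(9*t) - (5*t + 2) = 4*t - 2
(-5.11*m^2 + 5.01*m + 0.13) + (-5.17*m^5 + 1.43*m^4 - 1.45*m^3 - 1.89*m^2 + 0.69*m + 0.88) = -5.17*m^5 + 1.43*m^4 - 1.45*m^3 - 7.0*m^2 + 5.7*m + 1.01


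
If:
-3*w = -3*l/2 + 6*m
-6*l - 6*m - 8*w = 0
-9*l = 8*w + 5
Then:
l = 5/3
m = 5/3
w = -5/2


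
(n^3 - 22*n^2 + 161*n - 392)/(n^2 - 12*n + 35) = (n^2 - 15*n + 56)/(n - 5)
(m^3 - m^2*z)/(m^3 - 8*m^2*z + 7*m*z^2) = m/(m - 7*z)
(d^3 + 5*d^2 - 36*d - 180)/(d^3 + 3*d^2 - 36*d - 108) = (d + 5)/(d + 3)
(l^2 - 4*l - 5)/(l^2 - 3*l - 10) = (l + 1)/(l + 2)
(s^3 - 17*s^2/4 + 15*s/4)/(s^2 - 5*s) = (4*s^2 - 17*s + 15)/(4*(s - 5))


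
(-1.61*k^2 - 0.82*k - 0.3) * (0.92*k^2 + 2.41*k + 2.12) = -1.4812*k^4 - 4.6345*k^3 - 5.6654*k^2 - 2.4614*k - 0.636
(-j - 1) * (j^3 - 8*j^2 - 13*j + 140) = -j^4 + 7*j^3 + 21*j^2 - 127*j - 140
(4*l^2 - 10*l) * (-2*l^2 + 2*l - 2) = -8*l^4 + 28*l^3 - 28*l^2 + 20*l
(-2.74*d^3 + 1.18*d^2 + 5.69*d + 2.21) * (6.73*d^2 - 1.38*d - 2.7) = -18.4402*d^5 + 11.7226*d^4 + 44.0633*d^3 + 3.8351*d^2 - 18.4128*d - 5.967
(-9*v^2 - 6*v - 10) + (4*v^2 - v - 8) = -5*v^2 - 7*v - 18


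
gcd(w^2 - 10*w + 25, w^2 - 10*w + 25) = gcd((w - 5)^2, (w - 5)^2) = w^2 - 10*w + 25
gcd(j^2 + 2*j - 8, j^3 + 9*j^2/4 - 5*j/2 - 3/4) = 1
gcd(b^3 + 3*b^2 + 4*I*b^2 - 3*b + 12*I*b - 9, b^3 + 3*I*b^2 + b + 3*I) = b^2 + 4*I*b - 3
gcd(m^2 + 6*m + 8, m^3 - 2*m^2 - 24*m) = m + 4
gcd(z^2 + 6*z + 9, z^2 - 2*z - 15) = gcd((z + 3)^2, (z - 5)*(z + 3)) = z + 3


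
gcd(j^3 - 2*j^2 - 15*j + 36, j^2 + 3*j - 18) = j - 3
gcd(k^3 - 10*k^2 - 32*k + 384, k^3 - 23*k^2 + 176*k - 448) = k^2 - 16*k + 64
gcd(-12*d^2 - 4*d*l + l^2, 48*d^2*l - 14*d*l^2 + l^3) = 6*d - l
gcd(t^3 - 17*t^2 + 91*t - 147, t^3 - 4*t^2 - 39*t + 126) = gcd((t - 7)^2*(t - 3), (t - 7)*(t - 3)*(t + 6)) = t^2 - 10*t + 21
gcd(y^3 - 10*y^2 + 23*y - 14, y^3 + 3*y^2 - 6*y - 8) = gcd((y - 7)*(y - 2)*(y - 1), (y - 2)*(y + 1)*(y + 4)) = y - 2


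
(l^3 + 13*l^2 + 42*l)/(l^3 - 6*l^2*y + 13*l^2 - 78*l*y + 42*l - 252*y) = l/(l - 6*y)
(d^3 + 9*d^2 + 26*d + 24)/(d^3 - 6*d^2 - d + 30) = (d^2 + 7*d + 12)/(d^2 - 8*d + 15)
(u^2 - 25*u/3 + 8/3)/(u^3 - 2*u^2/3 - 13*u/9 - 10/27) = 9*(-3*u^2 + 25*u - 8)/(-27*u^3 + 18*u^2 + 39*u + 10)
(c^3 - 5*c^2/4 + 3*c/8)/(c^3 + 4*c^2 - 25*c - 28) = c*(8*c^2 - 10*c + 3)/(8*(c^3 + 4*c^2 - 25*c - 28))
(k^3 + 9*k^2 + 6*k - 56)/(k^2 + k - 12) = (k^2 + 5*k - 14)/(k - 3)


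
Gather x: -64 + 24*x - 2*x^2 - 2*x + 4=-2*x^2 + 22*x - 60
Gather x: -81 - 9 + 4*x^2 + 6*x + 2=4*x^2 + 6*x - 88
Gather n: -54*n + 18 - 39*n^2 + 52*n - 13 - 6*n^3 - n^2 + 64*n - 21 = -6*n^3 - 40*n^2 + 62*n - 16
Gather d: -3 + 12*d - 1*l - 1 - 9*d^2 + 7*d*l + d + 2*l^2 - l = -9*d^2 + d*(7*l + 13) + 2*l^2 - 2*l - 4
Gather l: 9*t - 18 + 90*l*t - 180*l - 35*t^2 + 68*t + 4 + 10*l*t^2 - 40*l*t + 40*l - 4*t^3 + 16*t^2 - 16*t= l*(10*t^2 + 50*t - 140) - 4*t^3 - 19*t^2 + 61*t - 14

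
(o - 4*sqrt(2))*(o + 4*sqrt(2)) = o^2 - 32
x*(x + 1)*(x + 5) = x^3 + 6*x^2 + 5*x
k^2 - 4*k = k*(k - 4)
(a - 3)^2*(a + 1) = a^3 - 5*a^2 + 3*a + 9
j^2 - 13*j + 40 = (j - 8)*(j - 5)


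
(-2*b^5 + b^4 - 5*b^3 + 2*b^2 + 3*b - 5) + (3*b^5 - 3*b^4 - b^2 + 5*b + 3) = b^5 - 2*b^4 - 5*b^3 + b^2 + 8*b - 2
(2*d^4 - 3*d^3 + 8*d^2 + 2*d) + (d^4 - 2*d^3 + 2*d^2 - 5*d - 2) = 3*d^4 - 5*d^3 + 10*d^2 - 3*d - 2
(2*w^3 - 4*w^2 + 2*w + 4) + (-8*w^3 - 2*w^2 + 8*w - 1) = -6*w^3 - 6*w^2 + 10*w + 3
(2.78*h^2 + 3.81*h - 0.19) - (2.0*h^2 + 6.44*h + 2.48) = 0.78*h^2 - 2.63*h - 2.67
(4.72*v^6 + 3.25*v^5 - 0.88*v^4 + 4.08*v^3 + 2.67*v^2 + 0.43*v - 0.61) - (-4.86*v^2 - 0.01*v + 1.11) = 4.72*v^6 + 3.25*v^5 - 0.88*v^4 + 4.08*v^3 + 7.53*v^2 + 0.44*v - 1.72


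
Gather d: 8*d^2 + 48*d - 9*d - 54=8*d^2 + 39*d - 54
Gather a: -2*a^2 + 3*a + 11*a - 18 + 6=-2*a^2 + 14*a - 12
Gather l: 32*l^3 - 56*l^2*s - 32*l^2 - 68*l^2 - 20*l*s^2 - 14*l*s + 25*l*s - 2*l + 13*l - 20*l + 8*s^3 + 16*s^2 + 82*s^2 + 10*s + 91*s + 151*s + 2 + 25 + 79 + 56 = 32*l^3 + l^2*(-56*s - 100) + l*(-20*s^2 + 11*s - 9) + 8*s^3 + 98*s^2 + 252*s + 162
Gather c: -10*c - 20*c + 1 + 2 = 3 - 30*c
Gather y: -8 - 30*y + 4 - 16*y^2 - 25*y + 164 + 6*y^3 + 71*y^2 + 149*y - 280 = 6*y^3 + 55*y^2 + 94*y - 120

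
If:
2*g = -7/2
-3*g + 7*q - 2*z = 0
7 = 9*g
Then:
No Solution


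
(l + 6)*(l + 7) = l^2 + 13*l + 42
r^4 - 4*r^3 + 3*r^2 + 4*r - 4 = (r - 2)^2*(r - 1)*(r + 1)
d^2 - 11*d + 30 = (d - 6)*(d - 5)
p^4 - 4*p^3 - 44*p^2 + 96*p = p*(p - 8)*(p - 2)*(p + 6)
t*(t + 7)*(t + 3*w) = t^3 + 3*t^2*w + 7*t^2 + 21*t*w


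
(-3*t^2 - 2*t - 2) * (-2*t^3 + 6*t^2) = 6*t^5 - 14*t^4 - 8*t^3 - 12*t^2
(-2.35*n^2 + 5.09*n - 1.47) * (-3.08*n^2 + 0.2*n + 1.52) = 7.238*n^4 - 16.1472*n^3 + 1.9736*n^2 + 7.4428*n - 2.2344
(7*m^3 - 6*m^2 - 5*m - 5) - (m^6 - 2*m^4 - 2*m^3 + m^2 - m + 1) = -m^6 + 2*m^4 + 9*m^3 - 7*m^2 - 4*m - 6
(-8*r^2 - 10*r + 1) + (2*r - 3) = -8*r^2 - 8*r - 2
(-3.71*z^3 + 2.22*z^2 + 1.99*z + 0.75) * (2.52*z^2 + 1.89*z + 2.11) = -9.3492*z^5 - 1.4175*z^4 + 1.3825*z^3 + 10.3353*z^2 + 5.6164*z + 1.5825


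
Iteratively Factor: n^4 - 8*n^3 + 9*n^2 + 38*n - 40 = (n - 5)*(n^3 - 3*n^2 - 6*n + 8) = (n - 5)*(n - 1)*(n^2 - 2*n - 8) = (n - 5)*(n - 1)*(n + 2)*(n - 4)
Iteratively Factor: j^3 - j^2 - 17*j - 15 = (j - 5)*(j^2 + 4*j + 3) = (j - 5)*(j + 1)*(j + 3)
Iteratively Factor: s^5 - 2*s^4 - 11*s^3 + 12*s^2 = (s)*(s^4 - 2*s^3 - 11*s^2 + 12*s) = s^2*(s^3 - 2*s^2 - 11*s + 12) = s^2*(s - 1)*(s^2 - s - 12) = s^2*(s - 4)*(s - 1)*(s + 3)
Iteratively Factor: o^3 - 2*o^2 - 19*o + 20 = (o - 1)*(o^2 - o - 20) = (o - 5)*(o - 1)*(o + 4)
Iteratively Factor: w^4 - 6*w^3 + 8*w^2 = (w)*(w^3 - 6*w^2 + 8*w) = w*(w - 2)*(w^2 - 4*w) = w*(w - 4)*(w - 2)*(w)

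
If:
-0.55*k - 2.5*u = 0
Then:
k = -4.54545454545455*u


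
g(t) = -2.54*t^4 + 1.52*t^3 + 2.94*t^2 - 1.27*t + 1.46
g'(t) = -10.16*t^3 + 4.56*t^2 + 5.88*t - 1.27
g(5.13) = -1481.63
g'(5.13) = -1222.76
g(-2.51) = -101.68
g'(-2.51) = 173.36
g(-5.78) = -3021.44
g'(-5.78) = 2078.99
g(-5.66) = -2779.53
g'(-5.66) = 1953.76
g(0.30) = 1.36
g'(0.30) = 0.63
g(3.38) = -242.06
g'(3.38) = -321.62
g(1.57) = -2.84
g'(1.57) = -20.12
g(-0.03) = 1.50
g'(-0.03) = -1.44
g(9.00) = -15328.69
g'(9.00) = -6985.63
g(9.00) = -15328.69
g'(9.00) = -6985.63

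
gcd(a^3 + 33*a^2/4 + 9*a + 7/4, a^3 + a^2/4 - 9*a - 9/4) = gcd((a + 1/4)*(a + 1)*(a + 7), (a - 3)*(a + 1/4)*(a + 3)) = a + 1/4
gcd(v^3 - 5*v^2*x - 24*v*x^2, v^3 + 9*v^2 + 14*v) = v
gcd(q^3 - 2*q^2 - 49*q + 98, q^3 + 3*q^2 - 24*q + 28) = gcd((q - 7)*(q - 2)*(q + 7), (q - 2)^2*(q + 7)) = q^2 + 5*q - 14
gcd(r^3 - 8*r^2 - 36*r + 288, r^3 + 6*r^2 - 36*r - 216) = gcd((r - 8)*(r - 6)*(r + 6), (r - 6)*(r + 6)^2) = r^2 - 36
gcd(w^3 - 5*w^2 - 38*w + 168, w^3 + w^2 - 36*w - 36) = w + 6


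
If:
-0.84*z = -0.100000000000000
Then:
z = 0.12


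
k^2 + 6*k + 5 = (k + 1)*(k + 5)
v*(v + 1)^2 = v^3 + 2*v^2 + v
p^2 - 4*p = p*(p - 4)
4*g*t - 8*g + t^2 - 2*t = (4*g + t)*(t - 2)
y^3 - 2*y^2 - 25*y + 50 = (y - 5)*(y - 2)*(y + 5)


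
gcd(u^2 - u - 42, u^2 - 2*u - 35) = u - 7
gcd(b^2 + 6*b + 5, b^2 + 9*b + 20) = b + 5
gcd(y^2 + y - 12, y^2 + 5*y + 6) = 1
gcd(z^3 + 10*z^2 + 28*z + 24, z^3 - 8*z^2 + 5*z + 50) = z + 2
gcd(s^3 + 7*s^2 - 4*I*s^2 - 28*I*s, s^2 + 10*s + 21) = s + 7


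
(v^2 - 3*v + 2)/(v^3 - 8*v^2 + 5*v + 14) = (v - 1)/(v^2 - 6*v - 7)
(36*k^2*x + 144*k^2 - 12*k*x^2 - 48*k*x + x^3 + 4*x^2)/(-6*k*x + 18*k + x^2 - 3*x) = (-6*k*x - 24*k + x^2 + 4*x)/(x - 3)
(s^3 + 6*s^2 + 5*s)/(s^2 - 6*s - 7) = s*(s + 5)/(s - 7)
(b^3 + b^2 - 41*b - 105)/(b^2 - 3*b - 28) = (b^2 + 8*b + 15)/(b + 4)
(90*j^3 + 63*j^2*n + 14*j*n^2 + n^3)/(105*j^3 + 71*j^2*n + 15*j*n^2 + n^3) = (6*j + n)/(7*j + n)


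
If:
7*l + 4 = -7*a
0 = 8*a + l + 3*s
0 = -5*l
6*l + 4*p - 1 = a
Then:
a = -4/7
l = 0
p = 3/28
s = 32/21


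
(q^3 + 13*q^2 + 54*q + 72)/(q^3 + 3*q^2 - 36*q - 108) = (q + 4)/(q - 6)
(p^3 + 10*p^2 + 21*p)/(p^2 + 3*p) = p + 7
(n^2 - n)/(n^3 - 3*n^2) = (n - 1)/(n*(n - 3))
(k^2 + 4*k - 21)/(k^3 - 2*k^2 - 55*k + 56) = (k - 3)/(k^2 - 9*k + 8)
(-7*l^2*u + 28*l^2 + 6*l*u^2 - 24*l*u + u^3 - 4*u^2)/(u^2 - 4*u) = -7*l^2/u + 6*l + u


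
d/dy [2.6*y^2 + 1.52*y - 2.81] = 5.2*y + 1.52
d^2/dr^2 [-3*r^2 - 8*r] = -6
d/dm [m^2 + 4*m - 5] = 2*m + 4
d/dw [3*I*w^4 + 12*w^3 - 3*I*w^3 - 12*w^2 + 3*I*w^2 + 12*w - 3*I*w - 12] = 12*I*w^3 + 9*w^2*(4 - I) + 6*w*(-4 + I) + 12 - 3*I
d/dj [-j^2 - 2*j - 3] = -2*j - 2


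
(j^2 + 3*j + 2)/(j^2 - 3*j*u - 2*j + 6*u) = (j^2 + 3*j + 2)/(j^2 - 3*j*u - 2*j + 6*u)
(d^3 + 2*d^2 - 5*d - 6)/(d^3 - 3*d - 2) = (d + 3)/(d + 1)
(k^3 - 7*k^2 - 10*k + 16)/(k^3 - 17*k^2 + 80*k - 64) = (k + 2)/(k - 8)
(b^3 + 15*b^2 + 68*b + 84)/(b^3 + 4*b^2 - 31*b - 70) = (b + 6)/(b - 5)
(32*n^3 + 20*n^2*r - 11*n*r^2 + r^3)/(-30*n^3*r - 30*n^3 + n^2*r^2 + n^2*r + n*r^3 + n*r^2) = (32*n^3 + 20*n^2*r - 11*n*r^2 + r^3)/(n*(-30*n^2*r - 30*n^2 + n*r^2 + n*r + r^3 + r^2))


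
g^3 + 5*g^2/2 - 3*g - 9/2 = (g - 3/2)*(g + 1)*(g + 3)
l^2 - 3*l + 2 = (l - 2)*(l - 1)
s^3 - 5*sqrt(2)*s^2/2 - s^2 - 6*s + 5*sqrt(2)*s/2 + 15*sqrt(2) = (s - 3)*(s + 2)*(s - 5*sqrt(2)/2)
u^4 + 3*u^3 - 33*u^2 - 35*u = u*(u - 5)*(u + 1)*(u + 7)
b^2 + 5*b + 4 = (b + 1)*(b + 4)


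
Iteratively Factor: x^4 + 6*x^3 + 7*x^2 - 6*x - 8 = (x + 4)*(x^3 + 2*x^2 - x - 2) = (x + 1)*(x + 4)*(x^2 + x - 2) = (x + 1)*(x + 2)*(x + 4)*(x - 1)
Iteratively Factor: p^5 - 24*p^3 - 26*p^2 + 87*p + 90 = (p + 3)*(p^4 - 3*p^3 - 15*p^2 + 19*p + 30) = (p + 3)^2*(p^3 - 6*p^2 + 3*p + 10) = (p - 2)*(p + 3)^2*(p^2 - 4*p - 5) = (p - 5)*(p - 2)*(p + 3)^2*(p + 1)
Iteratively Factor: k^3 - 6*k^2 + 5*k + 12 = (k - 4)*(k^2 - 2*k - 3) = (k - 4)*(k + 1)*(k - 3)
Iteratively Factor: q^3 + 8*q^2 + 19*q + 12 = (q + 1)*(q^2 + 7*q + 12) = (q + 1)*(q + 4)*(q + 3)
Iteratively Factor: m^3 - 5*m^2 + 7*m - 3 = (m - 1)*(m^2 - 4*m + 3) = (m - 1)^2*(m - 3)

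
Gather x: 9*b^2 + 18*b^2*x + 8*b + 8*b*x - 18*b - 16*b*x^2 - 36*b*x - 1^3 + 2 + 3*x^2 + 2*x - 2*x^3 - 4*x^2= 9*b^2 - 10*b - 2*x^3 + x^2*(-16*b - 1) + x*(18*b^2 - 28*b + 2) + 1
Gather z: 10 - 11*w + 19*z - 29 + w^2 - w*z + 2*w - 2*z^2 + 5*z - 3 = w^2 - 9*w - 2*z^2 + z*(24 - w) - 22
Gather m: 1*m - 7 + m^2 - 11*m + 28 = m^2 - 10*m + 21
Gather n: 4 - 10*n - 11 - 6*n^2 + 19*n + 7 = -6*n^2 + 9*n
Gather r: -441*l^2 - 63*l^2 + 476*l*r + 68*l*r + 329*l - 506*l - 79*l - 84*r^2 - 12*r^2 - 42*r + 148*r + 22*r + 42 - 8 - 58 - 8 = -504*l^2 - 256*l - 96*r^2 + r*(544*l + 128) - 32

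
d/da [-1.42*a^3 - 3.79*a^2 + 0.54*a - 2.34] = -4.26*a^2 - 7.58*a + 0.54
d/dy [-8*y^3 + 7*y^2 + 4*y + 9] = -24*y^2 + 14*y + 4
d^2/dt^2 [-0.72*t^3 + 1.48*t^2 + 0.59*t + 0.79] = 2.96 - 4.32*t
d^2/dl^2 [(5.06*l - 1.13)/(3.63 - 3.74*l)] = (-2.8421709430404e-14*l - 105.779168)/(3.74*l - 3.63)^3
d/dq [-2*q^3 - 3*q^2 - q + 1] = -6*q^2 - 6*q - 1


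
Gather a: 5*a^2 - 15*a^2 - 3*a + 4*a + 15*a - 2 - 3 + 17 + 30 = -10*a^2 + 16*a + 42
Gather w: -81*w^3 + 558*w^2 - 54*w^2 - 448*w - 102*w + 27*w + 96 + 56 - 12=-81*w^3 + 504*w^2 - 523*w + 140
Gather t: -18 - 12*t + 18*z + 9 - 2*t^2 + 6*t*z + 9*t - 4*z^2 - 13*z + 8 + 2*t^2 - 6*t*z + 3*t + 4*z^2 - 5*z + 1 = 0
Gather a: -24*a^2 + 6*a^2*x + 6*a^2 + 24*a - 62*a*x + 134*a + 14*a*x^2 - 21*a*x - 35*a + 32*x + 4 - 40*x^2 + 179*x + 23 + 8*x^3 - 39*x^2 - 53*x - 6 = a^2*(6*x - 18) + a*(14*x^2 - 83*x + 123) + 8*x^3 - 79*x^2 + 158*x + 21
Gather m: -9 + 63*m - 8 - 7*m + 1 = 56*m - 16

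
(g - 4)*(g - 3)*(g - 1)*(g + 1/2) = g^4 - 15*g^3/2 + 15*g^2 - 5*g/2 - 6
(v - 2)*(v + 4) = v^2 + 2*v - 8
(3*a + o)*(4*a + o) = 12*a^2 + 7*a*o + o^2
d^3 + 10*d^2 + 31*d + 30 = (d + 2)*(d + 3)*(d + 5)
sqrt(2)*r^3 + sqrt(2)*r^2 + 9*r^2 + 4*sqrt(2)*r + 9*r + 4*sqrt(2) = (r + 1)*(r + 4*sqrt(2))*(sqrt(2)*r + 1)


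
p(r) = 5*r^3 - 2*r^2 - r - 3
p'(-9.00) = 1250.00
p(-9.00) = -3801.00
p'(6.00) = 515.00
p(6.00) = 999.00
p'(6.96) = 697.78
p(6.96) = 1578.92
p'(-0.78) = 11.25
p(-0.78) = -5.81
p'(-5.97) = 557.49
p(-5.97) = -1132.19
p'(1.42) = 23.57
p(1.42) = 5.86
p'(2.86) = 110.25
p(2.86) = 94.75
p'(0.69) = 3.38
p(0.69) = -3.00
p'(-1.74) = 51.37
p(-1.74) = -33.66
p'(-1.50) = 38.75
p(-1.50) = -22.88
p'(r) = 15*r^2 - 4*r - 1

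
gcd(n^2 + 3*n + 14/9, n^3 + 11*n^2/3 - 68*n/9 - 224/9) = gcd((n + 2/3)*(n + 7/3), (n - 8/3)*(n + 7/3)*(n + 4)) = n + 7/3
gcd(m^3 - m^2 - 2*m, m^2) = m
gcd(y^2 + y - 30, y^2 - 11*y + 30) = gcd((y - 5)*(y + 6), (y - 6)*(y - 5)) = y - 5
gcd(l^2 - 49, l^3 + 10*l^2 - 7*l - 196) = l + 7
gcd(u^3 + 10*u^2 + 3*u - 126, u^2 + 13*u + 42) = u^2 + 13*u + 42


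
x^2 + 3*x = x*(x + 3)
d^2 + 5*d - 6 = (d - 1)*(d + 6)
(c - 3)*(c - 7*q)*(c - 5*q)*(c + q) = c^4 - 11*c^3*q - 3*c^3 + 23*c^2*q^2 + 33*c^2*q + 35*c*q^3 - 69*c*q^2 - 105*q^3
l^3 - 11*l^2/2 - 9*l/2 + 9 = (l - 6)*(l - 1)*(l + 3/2)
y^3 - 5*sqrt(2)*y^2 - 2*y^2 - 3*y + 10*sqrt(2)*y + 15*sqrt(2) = (y - 3)*(y + 1)*(y - 5*sqrt(2))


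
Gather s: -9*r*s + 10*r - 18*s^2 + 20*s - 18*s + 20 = 10*r - 18*s^2 + s*(2 - 9*r) + 20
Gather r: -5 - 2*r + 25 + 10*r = 8*r + 20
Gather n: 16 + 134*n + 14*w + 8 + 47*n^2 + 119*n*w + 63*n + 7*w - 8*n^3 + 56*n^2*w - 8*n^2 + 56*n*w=-8*n^3 + n^2*(56*w + 39) + n*(175*w + 197) + 21*w + 24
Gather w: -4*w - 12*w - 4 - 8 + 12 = -16*w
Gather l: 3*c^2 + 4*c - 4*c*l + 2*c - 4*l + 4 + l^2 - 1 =3*c^2 + 6*c + l^2 + l*(-4*c - 4) + 3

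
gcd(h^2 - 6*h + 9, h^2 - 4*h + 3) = h - 3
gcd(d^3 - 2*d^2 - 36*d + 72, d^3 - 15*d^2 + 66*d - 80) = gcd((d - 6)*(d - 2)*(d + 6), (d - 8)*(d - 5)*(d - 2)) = d - 2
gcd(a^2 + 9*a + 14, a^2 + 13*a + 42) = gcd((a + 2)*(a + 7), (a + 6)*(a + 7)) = a + 7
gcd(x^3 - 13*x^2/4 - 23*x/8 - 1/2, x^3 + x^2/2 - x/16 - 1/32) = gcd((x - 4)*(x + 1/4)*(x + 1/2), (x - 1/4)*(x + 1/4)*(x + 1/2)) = x^2 + 3*x/4 + 1/8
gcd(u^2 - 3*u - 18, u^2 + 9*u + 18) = u + 3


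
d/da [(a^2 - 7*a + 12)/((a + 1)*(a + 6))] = 2*(7*a^2 - 6*a - 63)/(a^4 + 14*a^3 + 61*a^2 + 84*a + 36)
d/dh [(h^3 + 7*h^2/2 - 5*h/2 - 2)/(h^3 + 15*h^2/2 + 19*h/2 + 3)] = 2*(2*h^2 + 10*h + 23)/(h^4 + 14*h^3 + 61*h^2 + 84*h + 36)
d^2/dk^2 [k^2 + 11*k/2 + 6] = 2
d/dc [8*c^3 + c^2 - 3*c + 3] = 24*c^2 + 2*c - 3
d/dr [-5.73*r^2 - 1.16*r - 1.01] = -11.46*r - 1.16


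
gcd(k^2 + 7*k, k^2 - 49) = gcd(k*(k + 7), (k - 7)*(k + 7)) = k + 7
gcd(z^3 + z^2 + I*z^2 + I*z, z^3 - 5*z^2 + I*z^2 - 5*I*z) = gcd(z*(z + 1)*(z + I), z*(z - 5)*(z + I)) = z^2 + I*z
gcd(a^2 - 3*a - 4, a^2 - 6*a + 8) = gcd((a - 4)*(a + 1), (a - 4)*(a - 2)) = a - 4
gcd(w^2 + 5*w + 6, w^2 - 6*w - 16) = w + 2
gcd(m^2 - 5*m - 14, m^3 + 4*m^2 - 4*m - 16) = m + 2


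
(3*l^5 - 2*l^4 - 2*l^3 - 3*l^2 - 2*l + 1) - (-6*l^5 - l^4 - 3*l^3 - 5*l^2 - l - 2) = 9*l^5 - l^4 + l^3 + 2*l^2 - l + 3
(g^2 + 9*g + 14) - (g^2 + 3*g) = 6*g + 14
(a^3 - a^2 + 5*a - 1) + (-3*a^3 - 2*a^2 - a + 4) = -2*a^3 - 3*a^2 + 4*a + 3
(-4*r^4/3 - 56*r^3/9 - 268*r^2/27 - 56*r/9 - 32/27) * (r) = -4*r^5/3 - 56*r^4/9 - 268*r^3/27 - 56*r^2/9 - 32*r/27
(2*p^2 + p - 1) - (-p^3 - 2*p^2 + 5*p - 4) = p^3 + 4*p^2 - 4*p + 3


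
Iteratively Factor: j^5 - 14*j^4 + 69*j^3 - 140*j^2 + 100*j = (j - 5)*(j^4 - 9*j^3 + 24*j^2 - 20*j) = j*(j - 5)*(j^3 - 9*j^2 + 24*j - 20) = j*(j - 5)^2*(j^2 - 4*j + 4) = j*(j - 5)^2*(j - 2)*(j - 2)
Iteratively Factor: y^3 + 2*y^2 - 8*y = (y - 2)*(y^2 + 4*y) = y*(y - 2)*(y + 4)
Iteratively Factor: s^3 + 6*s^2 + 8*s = (s + 4)*(s^2 + 2*s) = (s + 2)*(s + 4)*(s)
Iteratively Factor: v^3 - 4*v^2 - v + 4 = (v + 1)*(v^2 - 5*v + 4) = (v - 1)*(v + 1)*(v - 4)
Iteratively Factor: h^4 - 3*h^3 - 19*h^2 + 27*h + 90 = (h - 3)*(h^3 - 19*h - 30) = (h - 3)*(h + 2)*(h^2 - 2*h - 15) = (h - 3)*(h + 2)*(h + 3)*(h - 5)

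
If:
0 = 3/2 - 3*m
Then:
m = 1/2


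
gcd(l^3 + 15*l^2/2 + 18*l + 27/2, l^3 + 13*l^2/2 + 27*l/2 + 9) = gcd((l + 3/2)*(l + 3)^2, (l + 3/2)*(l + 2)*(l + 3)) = l^2 + 9*l/2 + 9/2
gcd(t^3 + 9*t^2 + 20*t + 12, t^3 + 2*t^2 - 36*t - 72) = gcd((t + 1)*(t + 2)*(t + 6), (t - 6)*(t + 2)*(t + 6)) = t^2 + 8*t + 12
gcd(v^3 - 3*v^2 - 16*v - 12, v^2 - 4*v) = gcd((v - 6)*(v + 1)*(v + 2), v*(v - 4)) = 1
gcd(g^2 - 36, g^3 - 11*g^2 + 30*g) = g - 6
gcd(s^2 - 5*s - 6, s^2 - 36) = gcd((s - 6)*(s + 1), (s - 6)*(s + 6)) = s - 6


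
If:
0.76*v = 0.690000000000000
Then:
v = 0.91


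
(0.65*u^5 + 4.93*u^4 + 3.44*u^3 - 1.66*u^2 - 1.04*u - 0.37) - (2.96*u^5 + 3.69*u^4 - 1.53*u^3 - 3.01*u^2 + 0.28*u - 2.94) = -2.31*u^5 + 1.24*u^4 + 4.97*u^3 + 1.35*u^2 - 1.32*u + 2.57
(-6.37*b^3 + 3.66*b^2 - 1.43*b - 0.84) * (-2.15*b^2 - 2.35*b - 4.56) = 13.6955*b^5 + 7.1005*b^4 + 23.5207*b^3 - 11.5231*b^2 + 8.4948*b + 3.8304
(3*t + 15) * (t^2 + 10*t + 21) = 3*t^3 + 45*t^2 + 213*t + 315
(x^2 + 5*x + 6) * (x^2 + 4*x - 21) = x^4 + 9*x^3 + 5*x^2 - 81*x - 126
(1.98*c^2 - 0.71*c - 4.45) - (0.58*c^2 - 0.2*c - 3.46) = 1.4*c^2 - 0.51*c - 0.99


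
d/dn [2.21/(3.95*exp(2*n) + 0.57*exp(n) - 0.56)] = (-17.459*exp(n) - 1.2597)*exp(n)/(3.95*exp(2*n) + 0.57*exp(n) - 0.56)^2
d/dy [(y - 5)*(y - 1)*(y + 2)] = 3*y^2 - 8*y - 7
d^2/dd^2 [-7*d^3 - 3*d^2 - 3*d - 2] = -42*d - 6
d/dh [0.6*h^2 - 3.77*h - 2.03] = 1.2*h - 3.77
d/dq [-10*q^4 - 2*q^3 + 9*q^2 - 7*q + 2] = -40*q^3 - 6*q^2 + 18*q - 7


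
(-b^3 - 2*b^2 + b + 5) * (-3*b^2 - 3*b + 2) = 3*b^5 + 9*b^4 + b^3 - 22*b^2 - 13*b + 10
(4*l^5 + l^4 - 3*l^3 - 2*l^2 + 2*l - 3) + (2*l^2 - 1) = 4*l^5 + l^4 - 3*l^3 + 2*l - 4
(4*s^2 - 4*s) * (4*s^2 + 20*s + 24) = 16*s^4 + 64*s^3 + 16*s^2 - 96*s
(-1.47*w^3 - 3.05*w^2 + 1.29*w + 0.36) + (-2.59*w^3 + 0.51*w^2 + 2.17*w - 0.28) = -4.06*w^3 - 2.54*w^2 + 3.46*w + 0.08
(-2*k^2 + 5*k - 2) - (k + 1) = -2*k^2 + 4*k - 3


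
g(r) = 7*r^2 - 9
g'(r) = 14*r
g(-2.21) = 25.19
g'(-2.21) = -30.94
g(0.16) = -8.82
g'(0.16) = 2.24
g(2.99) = 53.58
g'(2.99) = 41.86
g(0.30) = -8.37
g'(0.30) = 4.20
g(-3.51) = 77.24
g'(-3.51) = -49.14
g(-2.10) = 21.87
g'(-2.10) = -29.40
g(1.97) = 18.17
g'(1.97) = 27.58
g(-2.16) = 23.66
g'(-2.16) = -30.24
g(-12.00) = 999.00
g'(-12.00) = -168.00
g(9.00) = 558.00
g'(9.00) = 126.00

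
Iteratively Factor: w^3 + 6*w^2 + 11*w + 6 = (w + 3)*(w^2 + 3*w + 2) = (w + 2)*(w + 3)*(w + 1)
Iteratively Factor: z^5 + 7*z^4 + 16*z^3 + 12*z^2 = (z + 2)*(z^4 + 5*z^3 + 6*z^2) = (z + 2)*(z + 3)*(z^3 + 2*z^2) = z*(z + 2)*(z + 3)*(z^2 + 2*z) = z^2*(z + 2)*(z + 3)*(z + 2)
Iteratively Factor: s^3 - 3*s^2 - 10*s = (s + 2)*(s^2 - 5*s) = s*(s + 2)*(s - 5)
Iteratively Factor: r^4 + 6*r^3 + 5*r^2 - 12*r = (r - 1)*(r^3 + 7*r^2 + 12*r) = (r - 1)*(r + 4)*(r^2 + 3*r) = r*(r - 1)*(r + 4)*(r + 3)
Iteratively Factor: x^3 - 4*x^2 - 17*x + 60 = (x + 4)*(x^2 - 8*x + 15) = (x - 3)*(x + 4)*(x - 5)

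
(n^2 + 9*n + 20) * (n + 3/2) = n^3 + 21*n^2/2 + 67*n/2 + 30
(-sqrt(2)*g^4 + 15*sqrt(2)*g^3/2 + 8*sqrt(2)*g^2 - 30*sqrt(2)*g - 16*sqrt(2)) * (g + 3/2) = -sqrt(2)*g^5 + 6*sqrt(2)*g^4 + 77*sqrt(2)*g^3/4 - 18*sqrt(2)*g^2 - 61*sqrt(2)*g - 24*sqrt(2)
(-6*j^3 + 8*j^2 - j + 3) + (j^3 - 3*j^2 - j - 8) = -5*j^3 + 5*j^2 - 2*j - 5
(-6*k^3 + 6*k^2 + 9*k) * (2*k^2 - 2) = -12*k^5 + 12*k^4 + 30*k^3 - 12*k^2 - 18*k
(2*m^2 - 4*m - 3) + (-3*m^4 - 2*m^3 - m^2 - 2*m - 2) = -3*m^4 - 2*m^3 + m^2 - 6*m - 5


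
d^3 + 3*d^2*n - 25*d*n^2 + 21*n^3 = (d - 3*n)*(d - n)*(d + 7*n)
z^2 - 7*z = z*(z - 7)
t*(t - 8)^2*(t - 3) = t^4 - 19*t^3 + 112*t^2 - 192*t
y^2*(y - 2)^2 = y^4 - 4*y^3 + 4*y^2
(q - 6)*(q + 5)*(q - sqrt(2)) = q^3 - sqrt(2)*q^2 - q^2 - 30*q + sqrt(2)*q + 30*sqrt(2)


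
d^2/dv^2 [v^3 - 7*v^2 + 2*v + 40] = 6*v - 14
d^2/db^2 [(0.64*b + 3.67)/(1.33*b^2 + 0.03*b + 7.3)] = ((0.64*b + 3.67)*(2.66*b + 0.03)*(5.32*b + 0.06) - (5.1072*b + 9.8006)*(1.33*b^2 + 0.03*b + 7.3))/(1.33*b^2 + 0.03*b + 7.3)^3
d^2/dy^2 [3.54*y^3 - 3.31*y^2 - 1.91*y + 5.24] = 21.24*y - 6.62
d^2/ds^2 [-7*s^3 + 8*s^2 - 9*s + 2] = 16 - 42*s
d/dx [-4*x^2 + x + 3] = 1 - 8*x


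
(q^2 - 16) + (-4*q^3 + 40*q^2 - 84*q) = -4*q^3 + 41*q^2 - 84*q - 16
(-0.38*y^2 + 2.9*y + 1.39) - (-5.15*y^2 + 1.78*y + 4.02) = 4.77*y^2 + 1.12*y - 2.63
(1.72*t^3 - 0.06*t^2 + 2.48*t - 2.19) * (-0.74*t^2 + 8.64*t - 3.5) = -1.2728*t^5 + 14.9052*t^4 - 8.3736*t^3 + 23.2578*t^2 - 27.6016*t + 7.665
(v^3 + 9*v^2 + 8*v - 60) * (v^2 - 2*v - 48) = v^5 + 7*v^4 - 58*v^3 - 508*v^2 - 264*v + 2880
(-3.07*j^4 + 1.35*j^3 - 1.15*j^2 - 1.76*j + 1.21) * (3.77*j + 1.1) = -11.5739*j^5 + 1.7125*j^4 - 2.8505*j^3 - 7.9002*j^2 + 2.6257*j + 1.331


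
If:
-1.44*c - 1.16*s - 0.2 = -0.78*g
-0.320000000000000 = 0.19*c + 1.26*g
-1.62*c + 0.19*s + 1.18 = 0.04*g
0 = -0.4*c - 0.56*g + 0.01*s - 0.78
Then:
No Solution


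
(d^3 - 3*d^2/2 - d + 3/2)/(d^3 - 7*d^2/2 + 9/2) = (d - 1)/(d - 3)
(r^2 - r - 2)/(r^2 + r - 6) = (r + 1)/(r + 3)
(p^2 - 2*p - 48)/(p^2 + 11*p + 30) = (p - 8)/(p + 5)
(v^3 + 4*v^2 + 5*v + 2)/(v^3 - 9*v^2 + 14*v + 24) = (v^2 + 3*v + 2)/(v^2 - 10*v + 24)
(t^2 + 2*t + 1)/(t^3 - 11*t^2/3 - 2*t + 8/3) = 3*(t + 1)/(3*t^2 - 14*t + 8)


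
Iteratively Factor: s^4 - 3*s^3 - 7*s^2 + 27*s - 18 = (s - 2)*(s^3 - s^2 - 9*s + 9) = (s - 3)*(s - 2)*(s^2 + 2*s - 3) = (s - 3)*(s - 2)*(s + 3)*(s - 1)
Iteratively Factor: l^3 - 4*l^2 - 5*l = (l)*(l^2 - 4*l - 5) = l*(l - 5)*(l + 1)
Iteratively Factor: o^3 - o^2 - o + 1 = (o + 1)*(o^2 - 2*o + 1) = (o - 1)*(o + 1)*(o - 1)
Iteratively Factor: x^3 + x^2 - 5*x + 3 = (x + 3)*(x^2 - 2*x + 1) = (x - 1)*(x + 3)*(x - 1)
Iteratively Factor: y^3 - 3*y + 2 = (y + 2)*(y^2 - 2*y + 1) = (y - 1)*(y + 2)*(y - 1)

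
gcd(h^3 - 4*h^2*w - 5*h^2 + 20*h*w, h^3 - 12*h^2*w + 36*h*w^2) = h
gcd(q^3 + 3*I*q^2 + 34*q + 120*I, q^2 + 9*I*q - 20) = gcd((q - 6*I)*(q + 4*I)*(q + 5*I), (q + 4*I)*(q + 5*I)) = q^2 + 9*I*q - 20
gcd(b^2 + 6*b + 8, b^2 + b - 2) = b + 2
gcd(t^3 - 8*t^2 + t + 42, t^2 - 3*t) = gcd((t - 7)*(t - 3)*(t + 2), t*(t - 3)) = t - 3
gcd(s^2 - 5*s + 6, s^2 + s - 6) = s - 2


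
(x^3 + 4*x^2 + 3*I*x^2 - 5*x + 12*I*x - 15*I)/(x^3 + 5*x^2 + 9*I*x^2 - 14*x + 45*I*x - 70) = (x^2 + x*(-1 + 3*I) - 3*I)/(x^2 + 9*I*x - 14)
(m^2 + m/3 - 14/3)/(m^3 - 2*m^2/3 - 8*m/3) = (3*m + 7)/(m*(3*m + 4))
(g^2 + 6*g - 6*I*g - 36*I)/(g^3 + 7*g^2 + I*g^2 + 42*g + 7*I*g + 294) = (g + 6)/(g^2 + 7*g*(1 + I) + 49*I)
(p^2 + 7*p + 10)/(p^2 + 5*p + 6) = (p + 5)/(p + 3)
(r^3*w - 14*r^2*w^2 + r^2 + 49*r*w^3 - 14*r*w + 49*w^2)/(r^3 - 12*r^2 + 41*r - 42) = (r^3*w - 14*r^2*w^2 + r^2 + 49*r*w^3 - 14*r*w + 49*w^2)/(r^3 - 12*r^2 + 41*r - 42)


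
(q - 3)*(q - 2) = q^2 - 5*q + 6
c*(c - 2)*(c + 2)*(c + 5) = c^4 + 5*c^3 - 4*c^2 - 20*c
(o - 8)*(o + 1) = o^2 - 7*o - 8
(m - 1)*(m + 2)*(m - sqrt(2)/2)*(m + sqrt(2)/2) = m^4 + m^3 - 5*m^2/2 - m/2 + 1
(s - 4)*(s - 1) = s^2 - 5*s + 4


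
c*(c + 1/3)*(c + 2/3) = c^3 + c^2 + 2*c/9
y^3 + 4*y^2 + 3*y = y*(y + 1)*(y + 3)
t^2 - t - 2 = (t - 2)*(t + 1)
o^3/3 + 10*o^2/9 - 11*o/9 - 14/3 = (o/3 + 1)*(o - 2)*(o + 7/3)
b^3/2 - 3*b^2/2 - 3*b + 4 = (b/2 + 1)*(b - 4)*(b - 1)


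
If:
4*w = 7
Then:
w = 7/4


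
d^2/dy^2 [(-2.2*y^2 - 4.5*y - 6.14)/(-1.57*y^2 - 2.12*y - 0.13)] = (7.53914*y^3 + 88.112796*y^2 + 117.107556*y + 50.278844)/(3.869893*y^6 + 15.676764*y^5 + 22.129935*y^4 + 12.12428*y^3 + 1.832415*y^2 + 0.107484*y + 0.002197)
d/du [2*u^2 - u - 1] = 4*u - 1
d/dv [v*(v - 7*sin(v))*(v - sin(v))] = -8*v^2*cos(v) + 3*v^2 - 16*v*sin(v) + 7*v*sin(2*v) + 7*sin(v)^2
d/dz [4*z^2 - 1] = 8*z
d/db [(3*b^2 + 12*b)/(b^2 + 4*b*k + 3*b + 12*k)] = 3*(-b*(b + 4)*(2*b + 4*k + 3) + 2*(b + 2)*(b^2 + 4*b*k + 3*b + 12*k))/(b^2 + 4*b*k + 3*b + 12*k)^2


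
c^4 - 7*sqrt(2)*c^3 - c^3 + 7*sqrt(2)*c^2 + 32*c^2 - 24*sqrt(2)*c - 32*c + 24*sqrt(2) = (c - 1)*(c - 3*sqrt(2))*(c - 2*sqrt(2))^2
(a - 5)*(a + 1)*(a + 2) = a^3 - 2*a^2 - 13*a - 10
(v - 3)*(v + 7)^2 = v^3 + 11*v^2 + 7*v - 147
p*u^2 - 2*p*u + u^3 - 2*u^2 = u*(p + u)*(u - 2)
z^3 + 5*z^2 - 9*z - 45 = (z - 3)*(z + 3)*(z + 5)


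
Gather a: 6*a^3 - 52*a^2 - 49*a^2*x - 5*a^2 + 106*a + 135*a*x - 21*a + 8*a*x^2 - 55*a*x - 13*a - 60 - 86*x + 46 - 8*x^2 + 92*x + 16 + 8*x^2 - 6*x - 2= 6*a^3 + a^2*(-49*x - 57) + a*(8*x^2 + 80*x + 72)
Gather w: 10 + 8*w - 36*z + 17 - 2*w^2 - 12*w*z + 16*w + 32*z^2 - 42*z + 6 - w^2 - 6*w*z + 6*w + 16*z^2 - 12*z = -3*w^2 + w*(30 - 18*z) + 48*z^2 - 90*z + 33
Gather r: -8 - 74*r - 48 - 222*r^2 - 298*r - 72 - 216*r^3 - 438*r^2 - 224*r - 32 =-216*r^3 - 660*r^2 - 596*r - 160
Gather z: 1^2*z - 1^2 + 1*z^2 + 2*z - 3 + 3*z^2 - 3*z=4*z^2 - 4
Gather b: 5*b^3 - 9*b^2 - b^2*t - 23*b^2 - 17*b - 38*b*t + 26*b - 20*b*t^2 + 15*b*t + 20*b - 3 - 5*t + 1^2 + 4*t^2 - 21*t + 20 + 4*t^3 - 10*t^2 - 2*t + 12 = 5*b^3 + b^2*(-t - 32) + b*(-20*t^2 - 23*t + 29) + 4*t^3 - 6*t^2 - 28*t + 30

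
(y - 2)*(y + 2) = y^2 - 4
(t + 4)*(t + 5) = t^2 + 9*t + 20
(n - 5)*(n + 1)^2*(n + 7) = n^4 + 4*n^3 - 30*n^2 - 68*n - 35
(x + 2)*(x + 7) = x^2 + 9*x + 14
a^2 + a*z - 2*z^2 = (a - z)*(a + 2*z)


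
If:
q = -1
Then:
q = -1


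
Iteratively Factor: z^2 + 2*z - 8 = (z - 2)*(z + 4)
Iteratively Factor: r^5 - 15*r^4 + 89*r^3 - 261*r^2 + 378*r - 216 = (r - 3)*(r^4 - 12*r^3 + 53*r^2 - 102*r + 72) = (r - 4)*(r - 3)*(r^3 - 8*r^2 + 21*r - 18) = (r - 4)*(r - 3)*(r - 2)*(r^2 - 6*r + 9) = (r - 4)*(r - 3)^2*(r - 2)*(r - 3)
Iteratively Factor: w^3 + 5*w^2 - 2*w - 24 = (w - 2)*(w^2 + 7*w + 12) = (w - 2)*(w + 3)*(w + 4)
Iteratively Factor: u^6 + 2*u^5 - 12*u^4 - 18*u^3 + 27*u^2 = (u + 3)*(u^5 - u^4 - 9*u^3 + 9*u^2) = u*(u + 3)*(u^4 - u^3 - 9*u^2 + 9*u) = u*(u + 3)^2*(u^3 - 4*u^2 + 3*u) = u^2*(u + 3)^2*(u^2 - 4*u + 3) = u^2*(u - 3)*(u + 3)^2*(u - 1)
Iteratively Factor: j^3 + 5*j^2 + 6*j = (j)*(j^2 + 5*j + 6) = j*(j + 2)*(j + 3)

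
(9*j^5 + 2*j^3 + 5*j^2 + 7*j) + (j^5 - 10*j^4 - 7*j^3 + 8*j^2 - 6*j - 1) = 10*j^5 - 10*j^4 - 5*j^3 + 13*j^2 + j - 1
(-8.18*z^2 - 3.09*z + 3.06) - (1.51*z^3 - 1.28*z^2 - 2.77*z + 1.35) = -1.51*z^3 - 6.9*z^2 - 0.32*z + 1.71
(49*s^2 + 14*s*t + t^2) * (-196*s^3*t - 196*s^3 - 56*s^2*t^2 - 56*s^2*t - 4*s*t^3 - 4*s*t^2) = -9604*s^5*t - 9604*s^5 - 5488*s^4*t^2 - 5488*s^4*t - 1176*s^3*t^3 - 1176*s^3*t^2 - 112*s^2*t^4 - 112*s^2*t^3 - 4*s*t^5 - 4*s*t^4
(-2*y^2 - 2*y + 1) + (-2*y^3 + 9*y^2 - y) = -2*y^3 + 7*y^2 - 3*y + 1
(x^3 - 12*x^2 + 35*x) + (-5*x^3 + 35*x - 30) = -4*x^3 - 12*x^2 + 70*x - 30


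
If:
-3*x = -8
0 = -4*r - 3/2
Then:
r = -3/8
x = 8/3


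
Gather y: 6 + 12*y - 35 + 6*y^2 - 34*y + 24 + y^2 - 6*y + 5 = 7*y^2 - 28*y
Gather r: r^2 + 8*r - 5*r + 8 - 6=r^2 + 3*r + 2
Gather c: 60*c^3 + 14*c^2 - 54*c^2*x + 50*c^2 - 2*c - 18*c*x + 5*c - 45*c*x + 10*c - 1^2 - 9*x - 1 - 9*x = 60*c^3 + c^2*(64 - 54*x) + c*(13 - 63*x) - 18*x - 2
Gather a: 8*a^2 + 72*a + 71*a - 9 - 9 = 8*a^2 + 143*a - 18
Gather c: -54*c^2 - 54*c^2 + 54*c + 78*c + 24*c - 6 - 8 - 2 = -108*c^2 + 156*c - 16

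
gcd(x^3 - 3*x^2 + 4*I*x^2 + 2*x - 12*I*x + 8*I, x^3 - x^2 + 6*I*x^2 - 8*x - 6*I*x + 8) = x^2 + x*(-1 + 4*I) - 4*I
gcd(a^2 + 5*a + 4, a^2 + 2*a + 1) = a + 1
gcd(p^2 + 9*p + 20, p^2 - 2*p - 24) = p + 4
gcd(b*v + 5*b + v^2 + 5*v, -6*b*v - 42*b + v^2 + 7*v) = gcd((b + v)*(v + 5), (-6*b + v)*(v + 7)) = 1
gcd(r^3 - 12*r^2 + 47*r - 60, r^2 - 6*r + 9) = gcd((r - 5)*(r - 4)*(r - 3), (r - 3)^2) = r - 3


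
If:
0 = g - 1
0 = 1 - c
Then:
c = 1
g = 1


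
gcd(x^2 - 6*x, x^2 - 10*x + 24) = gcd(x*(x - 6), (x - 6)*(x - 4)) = x - 6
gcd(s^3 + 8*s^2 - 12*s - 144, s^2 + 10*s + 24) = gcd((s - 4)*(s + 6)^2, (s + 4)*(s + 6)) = s + 6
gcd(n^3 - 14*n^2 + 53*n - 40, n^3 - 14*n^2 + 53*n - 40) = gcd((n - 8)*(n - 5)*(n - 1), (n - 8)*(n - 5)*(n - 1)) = n^3 - 14*n^2 + 53*n - 40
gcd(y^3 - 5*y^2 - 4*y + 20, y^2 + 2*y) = y + 2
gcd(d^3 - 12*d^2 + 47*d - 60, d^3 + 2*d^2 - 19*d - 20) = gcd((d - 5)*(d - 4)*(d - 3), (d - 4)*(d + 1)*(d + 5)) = d - 4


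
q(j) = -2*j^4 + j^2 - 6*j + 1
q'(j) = -8*j^3 + 2*j - 6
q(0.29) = -0.67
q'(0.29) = -5.62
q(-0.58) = 4.59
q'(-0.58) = -5.60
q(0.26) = -0.50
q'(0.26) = -5.62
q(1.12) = -7.61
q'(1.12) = -15.00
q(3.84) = -442.16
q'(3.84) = -451.30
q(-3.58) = -293.22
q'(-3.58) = 353.90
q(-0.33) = 3.07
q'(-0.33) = -6.37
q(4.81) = -1075.28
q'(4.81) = -886.66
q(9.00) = -13094.00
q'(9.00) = -5820.00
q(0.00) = 1.00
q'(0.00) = -6.00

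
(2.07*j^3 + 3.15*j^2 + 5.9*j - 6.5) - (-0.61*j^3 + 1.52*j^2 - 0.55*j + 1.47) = 2.68*j^3 + 1.63*j^2 + 6.45*j - 7.97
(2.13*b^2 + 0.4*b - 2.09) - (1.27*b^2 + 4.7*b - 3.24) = 0.86*b^2 - 4.3*b + 1.15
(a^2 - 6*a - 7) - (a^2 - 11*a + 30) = 5*a - 37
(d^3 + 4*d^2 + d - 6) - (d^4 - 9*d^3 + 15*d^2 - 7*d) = -d^4 + 10*d^3 - 11*d^2 + 8*d - 6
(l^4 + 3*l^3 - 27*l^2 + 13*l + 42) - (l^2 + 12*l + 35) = l^4 + 3*l^3 - 28*l^2 + l + 7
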